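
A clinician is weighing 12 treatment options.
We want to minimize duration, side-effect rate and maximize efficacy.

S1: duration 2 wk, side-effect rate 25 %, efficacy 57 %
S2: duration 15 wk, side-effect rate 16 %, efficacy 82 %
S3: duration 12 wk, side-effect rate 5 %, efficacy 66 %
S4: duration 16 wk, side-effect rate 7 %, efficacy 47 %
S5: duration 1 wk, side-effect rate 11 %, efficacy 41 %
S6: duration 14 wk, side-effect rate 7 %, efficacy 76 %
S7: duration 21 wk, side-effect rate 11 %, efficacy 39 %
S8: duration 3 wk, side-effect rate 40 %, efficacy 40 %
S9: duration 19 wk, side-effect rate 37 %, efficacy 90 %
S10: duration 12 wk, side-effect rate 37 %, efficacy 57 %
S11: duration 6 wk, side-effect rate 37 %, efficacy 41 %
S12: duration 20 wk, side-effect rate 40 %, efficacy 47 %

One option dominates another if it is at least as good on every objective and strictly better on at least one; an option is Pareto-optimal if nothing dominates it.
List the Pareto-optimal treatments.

S1: not dominated.
S2: not dominated.
S3: not dominated (best side-effect rate).
S4: dominated by S3 (duration 12≤16, side-effect rate 5≤7, efficacy 66≥47).
S5: not dominated (best duration).
S6: not dominated.
S7: dominated by S3 (duration 12≤21, side-effect rate 5≤11, efficacy 66≥39).
S8: dominated by S1 (duration 2≤3, side-effect rate 25≤40, efficacy 57≥40).
S9: not dominated (best efficacy).
S10: dominated by S1 (duration 2≤12, side-effect rate 25≤37, efficacy 57≥57).
S11: dominated by S1 (duration 2≤6, side-effect rate 25≤37, efficacy 57≥41).
S12: dominated by S1 (duration 2≤20, side-effect rate 25≤40, efficacy 57≥47).

S1, S2, S3, S5, S6, S9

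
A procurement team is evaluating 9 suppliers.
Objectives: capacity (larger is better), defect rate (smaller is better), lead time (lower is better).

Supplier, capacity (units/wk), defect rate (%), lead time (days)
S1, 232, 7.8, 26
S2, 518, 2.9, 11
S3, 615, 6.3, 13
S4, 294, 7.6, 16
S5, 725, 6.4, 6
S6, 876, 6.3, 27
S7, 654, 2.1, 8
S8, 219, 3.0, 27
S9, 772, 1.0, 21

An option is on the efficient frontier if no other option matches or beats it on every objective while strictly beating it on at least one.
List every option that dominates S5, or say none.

S1: worse on capacity (232 vs 725).
S2: worse on capacity (518 vs 725).
S3: worse on capacity (615 vs 725).
S4: worse on capacity (294 vs 725).
S6: worse on lead time (27 vs 6).
S7: worse on capacity (654 vs 725).
S8: worse on capacity (219 vs 725).
S9: worse on lead time (21 vs 6).
No option dominates S5.

none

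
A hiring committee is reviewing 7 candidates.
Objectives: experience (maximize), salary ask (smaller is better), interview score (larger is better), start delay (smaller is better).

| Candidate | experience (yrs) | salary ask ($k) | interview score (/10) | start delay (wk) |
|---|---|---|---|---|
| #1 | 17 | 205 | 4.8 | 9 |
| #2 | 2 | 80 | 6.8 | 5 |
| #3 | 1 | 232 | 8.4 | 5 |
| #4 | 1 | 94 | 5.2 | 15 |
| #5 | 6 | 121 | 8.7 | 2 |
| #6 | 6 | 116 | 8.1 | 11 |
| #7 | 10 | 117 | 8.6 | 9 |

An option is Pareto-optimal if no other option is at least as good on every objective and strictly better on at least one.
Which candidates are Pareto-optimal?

#1: not dominated (best experience).
#2: not dominated (best salary ask).
#3: dominated by #5 (experience 6≥1, salary ask 121≤232, interview score 8.7≥8.4, start delay 2≤5).
#4: dominated by #2 (experience 2≥1, salary ask 80≤94, interview score 6.8≥5.2, start delay 5≤15).
#5: not dominated (best interview score).
#6: not dominated.
#7: not dominated.

#1, #2, #5, #6, #7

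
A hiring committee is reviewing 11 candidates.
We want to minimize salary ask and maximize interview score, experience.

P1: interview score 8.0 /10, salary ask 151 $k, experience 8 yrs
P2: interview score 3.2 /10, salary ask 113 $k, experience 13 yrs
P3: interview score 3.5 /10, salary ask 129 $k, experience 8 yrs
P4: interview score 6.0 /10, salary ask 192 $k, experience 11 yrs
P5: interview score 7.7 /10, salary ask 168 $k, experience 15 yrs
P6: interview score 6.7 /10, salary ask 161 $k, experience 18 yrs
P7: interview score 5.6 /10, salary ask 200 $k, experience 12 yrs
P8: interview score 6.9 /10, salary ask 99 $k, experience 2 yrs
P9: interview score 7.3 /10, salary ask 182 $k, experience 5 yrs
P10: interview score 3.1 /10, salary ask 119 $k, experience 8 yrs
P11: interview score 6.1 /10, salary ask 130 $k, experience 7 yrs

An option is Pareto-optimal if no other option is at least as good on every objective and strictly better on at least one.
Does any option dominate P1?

No

P2: worse on interview score (3.2 vs 8.0).
P3: worse on interview score (3.5 vs 8.0).
P4: worse on interview score (6.0 vs 8.0).
P5: worse on interview score (7.7 vs 8.0).
P6: worse on interview score (6.7 vs 8.0).
P7: worse on interview score (5.6 vs 8.0).
P8: worse on interview score (6.9 vs 8.0).
P9: worse on interview score (7.3 vs 8.0).
P10: worse on interview score (3.1 vs 8.0).
P11: worse on interview score (6.1 vs 8.0).
No option is at least as good as P1 on every objective and strictly better on one.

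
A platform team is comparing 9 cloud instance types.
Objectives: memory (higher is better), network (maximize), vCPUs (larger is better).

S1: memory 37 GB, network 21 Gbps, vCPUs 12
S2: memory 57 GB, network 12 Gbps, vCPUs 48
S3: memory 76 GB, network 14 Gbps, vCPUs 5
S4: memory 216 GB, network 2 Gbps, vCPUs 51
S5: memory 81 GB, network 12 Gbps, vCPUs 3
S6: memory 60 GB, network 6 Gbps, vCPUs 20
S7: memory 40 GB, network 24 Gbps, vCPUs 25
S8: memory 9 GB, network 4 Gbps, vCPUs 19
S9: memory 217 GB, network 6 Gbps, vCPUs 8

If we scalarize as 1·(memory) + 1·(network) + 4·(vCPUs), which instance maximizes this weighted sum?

S1: 1·37 + 1·21 + 4·12 = 106
S2: 1·57 + 1·12 + 4·48 = 261
S3: 1·76 + 1·14 + 4·5 = 110
S4: 1·216 + 1·2 + 4·51 = 422
S5: 1·81 + 1·12 + 4·3 = 105
S6: 1·60 + 1·6 + 4·20 = 146
S7: 1·40 + 1·24 + 4·25 = 164
S8: 1·9 + 1·4 + 4·19 = 89
S9: 1·217 + 1·6 + 4·8 = 255
Highest: S4 at 422.

S4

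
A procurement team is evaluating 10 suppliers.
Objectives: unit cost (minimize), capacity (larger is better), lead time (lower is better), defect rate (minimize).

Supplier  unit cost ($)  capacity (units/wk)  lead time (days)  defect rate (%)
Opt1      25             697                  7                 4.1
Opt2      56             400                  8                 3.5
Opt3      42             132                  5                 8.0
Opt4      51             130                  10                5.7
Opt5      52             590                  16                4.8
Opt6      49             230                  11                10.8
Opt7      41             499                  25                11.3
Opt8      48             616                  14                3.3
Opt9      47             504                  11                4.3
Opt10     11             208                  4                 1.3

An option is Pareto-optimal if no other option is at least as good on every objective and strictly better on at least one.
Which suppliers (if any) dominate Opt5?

Opt1: unit cost 25≤52, capacity 697≥590, lead time 7≤16, defect rate 4.1≤4.8 — dominates Opt5.
Opt8: unit cost 48≤52, capacity 616≥590, lead time 14≤16, defect rate 3.3≤4.8 — dominates Opt5.
Others (Opt2, Opt3, Opt4, Opt6, Opt7, Opt9, Opt10) are each worse than Opt5 on at least one objective.

Opt1, Opt8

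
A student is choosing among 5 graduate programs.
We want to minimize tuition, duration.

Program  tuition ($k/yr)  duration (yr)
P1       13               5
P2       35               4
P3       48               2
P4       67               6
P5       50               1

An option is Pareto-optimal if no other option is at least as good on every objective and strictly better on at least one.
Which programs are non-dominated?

P1: not dominated (best tuition).
P2: not dominated.
P3: not dominated.
P4: dominated by P1 (tuition 13≤67, duration 5≤6).
P5: not dominated (best duration).

P1, P2, P3, P5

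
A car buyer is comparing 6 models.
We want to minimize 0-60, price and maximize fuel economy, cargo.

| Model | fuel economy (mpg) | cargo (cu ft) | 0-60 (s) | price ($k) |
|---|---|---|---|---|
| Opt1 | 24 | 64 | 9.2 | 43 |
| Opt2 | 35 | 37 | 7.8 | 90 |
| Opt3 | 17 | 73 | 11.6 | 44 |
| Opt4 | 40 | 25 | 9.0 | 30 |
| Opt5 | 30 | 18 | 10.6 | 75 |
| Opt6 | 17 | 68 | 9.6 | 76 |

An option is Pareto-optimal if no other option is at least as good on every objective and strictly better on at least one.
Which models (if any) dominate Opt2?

Opt1: worse on fuel economy (24 vs 35).
Opt3: worse on fuel economy (17 vs 35).
Opt4: worse on cargo (25 vs 37).
Opt5: worse on fuel economy (30 vs 35).
Opt6: worse on fuel economy (17 vs 35).
No option dominates Opt2.

none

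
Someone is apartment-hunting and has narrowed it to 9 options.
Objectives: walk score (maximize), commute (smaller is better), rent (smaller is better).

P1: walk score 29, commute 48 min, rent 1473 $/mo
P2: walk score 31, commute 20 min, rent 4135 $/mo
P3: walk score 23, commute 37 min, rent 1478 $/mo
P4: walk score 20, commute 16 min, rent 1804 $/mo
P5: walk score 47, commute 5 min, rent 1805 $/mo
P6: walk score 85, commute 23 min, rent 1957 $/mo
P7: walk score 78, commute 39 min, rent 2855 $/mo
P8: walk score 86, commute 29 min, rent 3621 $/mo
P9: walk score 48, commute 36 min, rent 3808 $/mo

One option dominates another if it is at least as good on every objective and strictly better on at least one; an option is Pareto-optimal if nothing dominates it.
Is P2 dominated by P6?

P6 vs P2: P6 is worse on commute (23 vs 20), so it does not dominate P2.

No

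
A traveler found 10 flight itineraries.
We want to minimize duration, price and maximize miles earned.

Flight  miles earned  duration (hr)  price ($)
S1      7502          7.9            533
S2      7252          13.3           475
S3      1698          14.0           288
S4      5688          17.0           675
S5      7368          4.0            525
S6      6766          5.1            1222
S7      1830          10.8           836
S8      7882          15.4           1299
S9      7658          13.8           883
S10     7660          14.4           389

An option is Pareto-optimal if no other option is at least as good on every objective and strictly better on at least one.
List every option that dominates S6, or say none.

S5

S5: miles earned 7368≥6766, duration 4.0≤5.1, price 525≤1222 — dominates S6.
Others (S1, S2, S3, S4, S7, S8, S9, S10) are each worse than S6 on at least one objective.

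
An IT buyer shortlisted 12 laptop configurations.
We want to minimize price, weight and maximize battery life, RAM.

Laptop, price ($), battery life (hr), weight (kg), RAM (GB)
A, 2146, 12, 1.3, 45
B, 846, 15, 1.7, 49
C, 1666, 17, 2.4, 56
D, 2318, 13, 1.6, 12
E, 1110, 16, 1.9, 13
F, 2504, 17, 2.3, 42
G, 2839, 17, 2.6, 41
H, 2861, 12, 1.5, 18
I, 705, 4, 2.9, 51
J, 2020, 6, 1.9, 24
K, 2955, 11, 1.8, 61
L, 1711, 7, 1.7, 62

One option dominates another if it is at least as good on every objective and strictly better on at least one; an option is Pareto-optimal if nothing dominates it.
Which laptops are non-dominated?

A, B, C, D, E, F, I, K, L

A: not dominated (best weight).
B: not dominated.
C: not dominated.
D: not dominated.
E: not dominated.
F: not dominated.
G: dominated by C (price 1666≤2839, battery life 17≥17, weight 2.4≤2.6, RAM 56≥41).
H: dominated by A (price 2146≤2861, battery life 12≥12, weight 1.3≤1.5, RAM 45≥18).
I: not dominated (best price).
J: dominated by B (price 846≤2020, battery life 15≥6, weight 1.7≤1.9, RAM 49≥24).
K: not dominated.
L: not dominated (best RAM).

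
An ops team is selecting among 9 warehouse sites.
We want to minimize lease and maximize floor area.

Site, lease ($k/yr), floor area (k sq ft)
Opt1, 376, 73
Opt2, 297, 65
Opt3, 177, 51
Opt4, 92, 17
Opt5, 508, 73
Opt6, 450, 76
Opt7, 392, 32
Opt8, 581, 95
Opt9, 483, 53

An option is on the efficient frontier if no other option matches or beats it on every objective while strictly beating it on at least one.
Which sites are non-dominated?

Opt1: not dominated.
Opt2: not dominated.
Opt3: not dominated.
Opt4: not dominated (best lease).
Opt5: dominated by Opt1 (lease 376≤508, floor area 73≥73).
Opt6: not dominated.
Opt7: dominated by Opt1 (lease 376≤392, floor area 73≥32).
Opt8: not dominated (best floor area).
Opt9: dominated by Opt1 (lease 376≤483, floor area 73≥53).

Opt1, Opt2, Opt3, Opt4, Opt6, Opt8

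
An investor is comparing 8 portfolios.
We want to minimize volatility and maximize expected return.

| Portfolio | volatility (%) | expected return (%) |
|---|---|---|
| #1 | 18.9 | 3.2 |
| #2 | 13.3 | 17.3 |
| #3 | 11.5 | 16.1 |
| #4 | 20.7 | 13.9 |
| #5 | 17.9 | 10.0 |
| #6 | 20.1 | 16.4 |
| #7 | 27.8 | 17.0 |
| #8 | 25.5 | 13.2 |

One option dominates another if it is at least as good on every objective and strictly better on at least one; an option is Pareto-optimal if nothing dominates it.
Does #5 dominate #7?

#5 vs #7: #5 is worse on expected return (10.0 vs 17.0), so it does not dominate #7.

No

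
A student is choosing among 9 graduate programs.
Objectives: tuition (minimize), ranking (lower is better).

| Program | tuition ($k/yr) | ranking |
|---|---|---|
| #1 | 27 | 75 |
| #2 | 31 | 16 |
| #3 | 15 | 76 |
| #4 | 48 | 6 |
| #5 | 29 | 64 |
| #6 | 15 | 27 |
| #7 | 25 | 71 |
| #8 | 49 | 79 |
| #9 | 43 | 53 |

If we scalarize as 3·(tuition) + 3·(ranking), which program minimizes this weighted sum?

#1: 3·27 + 3·75 = 306
#2: 3·31 + 3·16 = 141
#3: 3·15 + 3·76 = 273
#4: 3·48 + 3·6 = 162
#5: 3·29 + 3·64 = 279
#6: 3·15 + 3·27 = 126
#7: 3·25 + 3·71 = 288
#8: 3·49 + 3·79 = 384
#9: 3·43 + 3·53 = 288
Lowest: #6 at 126.

#6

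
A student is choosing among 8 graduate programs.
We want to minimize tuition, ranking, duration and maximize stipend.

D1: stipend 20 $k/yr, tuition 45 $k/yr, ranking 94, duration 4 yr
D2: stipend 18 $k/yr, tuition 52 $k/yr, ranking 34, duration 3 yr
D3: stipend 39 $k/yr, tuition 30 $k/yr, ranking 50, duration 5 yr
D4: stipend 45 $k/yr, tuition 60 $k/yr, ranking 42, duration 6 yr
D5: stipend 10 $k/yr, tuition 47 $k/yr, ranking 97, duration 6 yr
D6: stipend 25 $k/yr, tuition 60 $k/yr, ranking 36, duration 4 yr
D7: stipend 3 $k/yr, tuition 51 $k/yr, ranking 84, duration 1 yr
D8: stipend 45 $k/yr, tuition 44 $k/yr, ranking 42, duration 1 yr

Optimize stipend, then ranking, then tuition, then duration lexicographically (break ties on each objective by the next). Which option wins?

First maximize stipend: best is 45, kept {D4, D8}.
Then minimize ranking: best is 42, kept {D4, D8}.
Then minimize tuition: best is 44, kept {D8}.

D8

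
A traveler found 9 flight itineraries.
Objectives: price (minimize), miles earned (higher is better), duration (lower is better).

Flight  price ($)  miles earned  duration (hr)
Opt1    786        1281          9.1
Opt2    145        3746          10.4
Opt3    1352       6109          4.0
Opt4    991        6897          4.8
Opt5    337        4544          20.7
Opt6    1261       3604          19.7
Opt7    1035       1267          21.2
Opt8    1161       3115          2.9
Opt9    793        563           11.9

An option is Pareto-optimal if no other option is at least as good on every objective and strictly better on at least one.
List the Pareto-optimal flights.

Opt1: not dominated.
Opt2: not dominated (best price).
Opt3: not dominated.
Opt4: not dominated (best miles earned).
Opt5: not dominated.
Opt6: dominated by Opt2 (price 145≤1261, miles earned 3746≥3604, duration 10.4≤19.7).
Opt7: dominated by Opt1 (price 786≤1035, miles earned 1281≥1267, duration 9.1≤21.2).
Opt8: not dominated (best duration).
Opt9: dominated by Opt1 (price 786≤793, miles earned 1281≥563, duration 9.1≤11.9).

Opt1, Opt2, Opt3, Opt4, Opt5, Opt8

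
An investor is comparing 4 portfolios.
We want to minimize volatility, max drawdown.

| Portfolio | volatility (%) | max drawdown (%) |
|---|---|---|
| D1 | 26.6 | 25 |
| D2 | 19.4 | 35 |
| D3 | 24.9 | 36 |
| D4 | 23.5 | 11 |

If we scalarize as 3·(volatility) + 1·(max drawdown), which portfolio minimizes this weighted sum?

D1: 3·26.6 + 1·25 = 104.8
D2: 3·19.4 + 1·35 = 93.2
D3: 3·24.9 + 1·36 = 110.7
D4: 3·23.5 + 1·11 = 81.5
Lowest: D4 at 81.5.

D4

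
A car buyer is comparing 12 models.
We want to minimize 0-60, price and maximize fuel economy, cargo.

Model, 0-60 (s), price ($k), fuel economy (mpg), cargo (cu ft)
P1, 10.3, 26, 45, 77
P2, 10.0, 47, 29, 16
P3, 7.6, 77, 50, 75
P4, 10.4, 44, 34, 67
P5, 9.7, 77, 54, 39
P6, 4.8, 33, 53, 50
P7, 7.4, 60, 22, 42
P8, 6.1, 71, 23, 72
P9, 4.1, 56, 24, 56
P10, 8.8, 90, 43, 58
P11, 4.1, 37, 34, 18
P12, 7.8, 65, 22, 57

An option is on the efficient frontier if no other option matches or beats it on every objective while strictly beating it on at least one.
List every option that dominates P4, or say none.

P1

P1: 0-60 10.3≤10.4, price 26≤44, fuel economy 45≥34, cargo 77≥67 — dominates P4.
Others (P2, P3, P5, P6, P7, P8, P9, P10, P11, P12) are each worse than P4 on at least one objective.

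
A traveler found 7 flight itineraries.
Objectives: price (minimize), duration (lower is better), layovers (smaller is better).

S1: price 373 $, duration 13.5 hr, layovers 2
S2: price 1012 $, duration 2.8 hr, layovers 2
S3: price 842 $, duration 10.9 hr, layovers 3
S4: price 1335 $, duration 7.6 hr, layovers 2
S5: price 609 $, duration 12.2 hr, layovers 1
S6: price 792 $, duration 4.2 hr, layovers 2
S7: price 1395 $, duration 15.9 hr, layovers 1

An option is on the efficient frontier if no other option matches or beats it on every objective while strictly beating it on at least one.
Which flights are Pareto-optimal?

S1, S2, S5, S6

S1: not dominated (best price).
S2: not dominated (best duration).
S3: dominated by S6 (price 792≤842, duration 4.2≤10.9, layovers 2≤3).
S4: dominated by S2 (price 1012≤1335, duration 2.8≤7.6, layovers 2≤2).
S5: not dominated.
S6: not dominated.
S7: dominated by S5 (price 609≤1395, duration 12.2≤15.9, layovers 1≤1).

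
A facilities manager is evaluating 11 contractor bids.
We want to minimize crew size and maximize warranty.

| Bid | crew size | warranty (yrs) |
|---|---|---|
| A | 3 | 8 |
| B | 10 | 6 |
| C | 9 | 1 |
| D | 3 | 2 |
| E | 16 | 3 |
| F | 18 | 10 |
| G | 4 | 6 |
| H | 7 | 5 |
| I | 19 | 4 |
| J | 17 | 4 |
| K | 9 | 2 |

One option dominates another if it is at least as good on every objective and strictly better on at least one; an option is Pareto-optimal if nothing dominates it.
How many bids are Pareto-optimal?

2

A: not dominated.
B: dominated by A (crew size 3≤10, warranty 8≥6).
C: dominated by A (crew size 3≤9, warranty 8≥1).
D: dominated by A (crew size 3≤3, warranty 8≥2).
E: dominated by A (crew size 3≤16, warranty 8≥3).
F: not dominated (best warranty).
G: dominated by A (crew size 3≤4, warranty 8≥6).
H: dominated by A (crew size 3≤7, warranty 8≥5).
I: dominated by A (crew size 3≤19, warranty 8≥4).
J: dominated by A (crew size 3≤17, warranty 8≥4).
K: dominated by A (crew size 3≤9, warranty 8≥2).
Pareto-optimal: A, F → 2.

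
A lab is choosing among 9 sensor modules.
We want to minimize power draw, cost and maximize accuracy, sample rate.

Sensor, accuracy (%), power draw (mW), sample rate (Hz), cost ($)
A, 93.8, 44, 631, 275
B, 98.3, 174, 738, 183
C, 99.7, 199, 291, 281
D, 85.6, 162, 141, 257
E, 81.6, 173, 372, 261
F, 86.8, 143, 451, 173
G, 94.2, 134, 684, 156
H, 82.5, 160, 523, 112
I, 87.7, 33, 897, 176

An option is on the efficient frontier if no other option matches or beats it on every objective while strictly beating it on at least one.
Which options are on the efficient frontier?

A, B, C, G, H, I

A: not dominated.
B: not dominated.
C: not dominated (best accuracy).
D: dominated by F (accuracy 86.8≥85.6, power draw 143≤162, sample rate 451≥141, cost 173≤257).
E: dominated by F (accuracy 86.8≥81.6, power draw 143≤173, sample rate 451≥372, cost 173≤261).
F: dominated by G (accuracy 94.2≥86.8, power draw 134≤143, sample rate 684≥451, cost 156≤173).
G: not dominated.
H: not dominated (best cost).
I: not dominated (best power draw).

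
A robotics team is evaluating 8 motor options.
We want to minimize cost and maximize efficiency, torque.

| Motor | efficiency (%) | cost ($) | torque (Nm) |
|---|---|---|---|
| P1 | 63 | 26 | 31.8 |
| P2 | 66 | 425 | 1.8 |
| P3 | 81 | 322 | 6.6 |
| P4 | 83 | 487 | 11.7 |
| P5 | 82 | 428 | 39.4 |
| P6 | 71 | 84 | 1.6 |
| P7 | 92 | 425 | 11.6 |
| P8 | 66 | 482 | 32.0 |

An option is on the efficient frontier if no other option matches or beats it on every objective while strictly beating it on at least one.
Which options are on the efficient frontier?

P1, P3, P4, P5, P6, P7

P1: not dominated (best cost).
P2: dominated by P3 (efficiency 81≥66, cost 322≤425, torque 6.6≥1.8).
P3: not dominated.
P4: not dominated.
P5: not dominated (best torque).
P6: not dominated.
P7: not dominated (best efficiency).
P8: dominated by P5 (efficiency 82≥66, cost 428≤482, torque 39.4≥32.0).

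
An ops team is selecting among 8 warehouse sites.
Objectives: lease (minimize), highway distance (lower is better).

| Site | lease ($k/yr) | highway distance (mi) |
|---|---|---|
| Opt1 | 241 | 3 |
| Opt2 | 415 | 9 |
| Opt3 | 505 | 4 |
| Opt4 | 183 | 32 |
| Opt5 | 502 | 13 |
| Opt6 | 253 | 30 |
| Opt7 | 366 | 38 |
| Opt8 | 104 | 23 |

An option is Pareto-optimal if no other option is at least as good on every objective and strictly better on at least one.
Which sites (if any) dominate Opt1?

none

Opt2: worse on lease (415 vs 241).
Opt3: worse on lease (505 vs 241).
Opt4: worse on highway distance (32 vs 3).
Opt5: worse on lease (502 vs 241).
Opt6: worse on lease (253 vs 241).
Opt7: worse on lease (366 vs 241).
Opt8: worse on highway distance (23 vs 3).
No option dominates Opt1.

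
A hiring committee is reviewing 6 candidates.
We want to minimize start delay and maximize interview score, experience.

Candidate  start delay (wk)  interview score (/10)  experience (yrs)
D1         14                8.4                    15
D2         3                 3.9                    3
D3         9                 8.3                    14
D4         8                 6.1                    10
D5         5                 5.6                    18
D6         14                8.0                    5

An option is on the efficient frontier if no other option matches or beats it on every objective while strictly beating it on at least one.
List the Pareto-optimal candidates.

D1: not dominated (best interview score).
D2: not dominated (best start delay).
D3: not dominated.
D4: not dominated.
D5: not dominated (best experience).
D6: dominated by D1 (start delay 14≤14, interview score 8.4≥8.0, experience 15≥5).

D1, D2, D3, D4, D5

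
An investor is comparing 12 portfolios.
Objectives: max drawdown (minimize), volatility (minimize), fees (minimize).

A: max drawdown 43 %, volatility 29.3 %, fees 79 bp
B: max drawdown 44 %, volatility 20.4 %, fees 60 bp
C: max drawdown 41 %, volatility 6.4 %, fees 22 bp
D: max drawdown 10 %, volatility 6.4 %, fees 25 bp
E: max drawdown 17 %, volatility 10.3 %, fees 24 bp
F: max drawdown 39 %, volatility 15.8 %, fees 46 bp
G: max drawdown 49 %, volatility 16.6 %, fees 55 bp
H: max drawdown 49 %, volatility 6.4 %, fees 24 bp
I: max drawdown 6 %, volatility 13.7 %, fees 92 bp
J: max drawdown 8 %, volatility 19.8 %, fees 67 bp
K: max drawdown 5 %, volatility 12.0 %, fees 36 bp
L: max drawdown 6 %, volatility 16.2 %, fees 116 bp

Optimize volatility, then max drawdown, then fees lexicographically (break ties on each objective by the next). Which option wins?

D

First minimize volatility: best is 6.4, kept {C, D, H}.
Then minimize max drawdown: best is 10, kept {D}.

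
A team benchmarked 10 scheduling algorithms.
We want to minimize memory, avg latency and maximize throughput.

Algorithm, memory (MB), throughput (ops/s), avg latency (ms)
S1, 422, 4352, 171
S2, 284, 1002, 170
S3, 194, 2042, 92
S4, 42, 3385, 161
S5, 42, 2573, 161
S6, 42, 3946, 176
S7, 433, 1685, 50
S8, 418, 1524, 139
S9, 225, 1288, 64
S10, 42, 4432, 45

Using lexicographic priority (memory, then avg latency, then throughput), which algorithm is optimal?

First minimize memory: best is 42, kept {S4, S5, S6, S10}.
Then minimize avg latency: best is 45, kept {S10}.

S10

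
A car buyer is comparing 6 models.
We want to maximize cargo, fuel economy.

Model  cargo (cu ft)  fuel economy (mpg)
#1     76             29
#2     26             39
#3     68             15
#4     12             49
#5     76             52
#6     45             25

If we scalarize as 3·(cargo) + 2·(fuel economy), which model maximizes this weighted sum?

#5

#1: 3·76 + 2·29 = 286
#2: 3·26 + 2·39 = 156
#3: 3·68 + 2·15 = 234
#4: 3·12 + 2·49 = 134
#5: 3·76 + 2·52 = 332
#6: 3·45 + 2·25 = 185
Highest: #5 at 332.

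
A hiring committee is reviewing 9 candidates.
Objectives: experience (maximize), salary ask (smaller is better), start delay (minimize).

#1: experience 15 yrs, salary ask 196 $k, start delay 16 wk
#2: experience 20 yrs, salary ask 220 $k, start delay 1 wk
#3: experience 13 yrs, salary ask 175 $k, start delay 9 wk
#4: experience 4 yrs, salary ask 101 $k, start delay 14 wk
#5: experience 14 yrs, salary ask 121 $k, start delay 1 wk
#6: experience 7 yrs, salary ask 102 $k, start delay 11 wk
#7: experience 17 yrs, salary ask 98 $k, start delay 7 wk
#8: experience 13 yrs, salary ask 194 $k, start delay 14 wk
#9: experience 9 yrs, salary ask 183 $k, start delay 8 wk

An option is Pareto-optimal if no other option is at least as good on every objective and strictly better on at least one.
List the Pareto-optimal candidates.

#1: dominated by #7 (experience 17≥15, salary ask 98≤196, start delay 7≤16).
#2: not dominated (best experience).
#3: dominated by #5 (experience 14≥13, salary ask 121≤175, start delay 1≤9).
#4: dominated by #7 (experience 17≥4, salary ask 98≤101, start delay 7≤14).
#5: not dominated.
#6: dominated by #7 (experience 17≥7, salary ask 98≤102, start delay 7≤11).
#7: not dominated (best salary ask).
#8: dominated by #3 (experience 13≥13, salary ask 175≤194, start delay 9≤14).
#9: dominated by #5 (experience 14≥9, salary ask 121≤183, start delay 1≤8).

#2, #5, #7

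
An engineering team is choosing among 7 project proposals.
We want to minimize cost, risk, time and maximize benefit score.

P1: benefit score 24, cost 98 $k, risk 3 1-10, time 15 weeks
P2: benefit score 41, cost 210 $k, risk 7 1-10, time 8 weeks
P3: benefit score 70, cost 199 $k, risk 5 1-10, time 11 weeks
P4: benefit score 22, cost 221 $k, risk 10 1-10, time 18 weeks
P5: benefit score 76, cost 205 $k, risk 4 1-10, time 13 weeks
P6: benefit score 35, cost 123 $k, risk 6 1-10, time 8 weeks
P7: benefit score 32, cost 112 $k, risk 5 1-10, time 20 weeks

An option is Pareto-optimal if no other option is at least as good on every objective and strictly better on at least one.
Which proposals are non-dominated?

P1, P2, P3, P5, P6, P7

P1: not dominated (best cost).
P2: not dominated.
P3: not dominated.
P4: dominated by P1 (benefit score 24≥22, cost 98≤221, risk 3≤10, time 15≤18).
P5: not dominated (best benefit score).
P6: not dominated.
P7: not dominated.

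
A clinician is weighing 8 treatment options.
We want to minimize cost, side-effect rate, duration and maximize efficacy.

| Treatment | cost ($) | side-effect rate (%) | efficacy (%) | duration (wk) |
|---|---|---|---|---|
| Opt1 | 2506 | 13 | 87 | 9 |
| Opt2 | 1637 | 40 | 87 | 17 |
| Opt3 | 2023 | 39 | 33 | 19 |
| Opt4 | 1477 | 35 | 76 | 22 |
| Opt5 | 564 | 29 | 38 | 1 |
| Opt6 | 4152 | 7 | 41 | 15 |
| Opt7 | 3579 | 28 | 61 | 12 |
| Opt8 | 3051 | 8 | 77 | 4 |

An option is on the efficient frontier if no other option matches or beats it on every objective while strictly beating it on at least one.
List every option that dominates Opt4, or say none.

none

Opt1: worse on cost (2506 vs 1477).
Opt2: worse on cost (1637 vs 1477).
Opt3: worse on cost (2023 vs 1477).
Opt5: worse on efficacy (38 vs 76).
Opt6: worse on cost (4152 vs 1477).
Opt7: worse on cost (3579 vs 1477).
Opt8: worse on cost (3051 vs 1477).
No option dominates Opt4.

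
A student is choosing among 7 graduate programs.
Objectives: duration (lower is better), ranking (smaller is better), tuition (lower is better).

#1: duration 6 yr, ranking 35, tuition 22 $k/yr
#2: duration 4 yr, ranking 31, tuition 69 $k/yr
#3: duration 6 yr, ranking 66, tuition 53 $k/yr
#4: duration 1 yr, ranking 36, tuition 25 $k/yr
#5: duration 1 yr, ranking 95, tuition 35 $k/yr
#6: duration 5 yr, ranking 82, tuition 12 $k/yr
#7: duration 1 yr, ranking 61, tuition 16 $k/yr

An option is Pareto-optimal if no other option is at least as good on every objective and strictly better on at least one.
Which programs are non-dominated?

#1: not dominated.
#2: not dominated (best ranking).
#3: dominated by #1 (duration 6≤6, ranking 35≤66, tuition 22≤53).
#4: not dominated.
#5: dominated by #4 (duration 1≤1, ranking 36≤95, tuition 25≤35).
#6: not dominated (best tuition).
#7: not dominated.

#1, #2, #4, #6, #7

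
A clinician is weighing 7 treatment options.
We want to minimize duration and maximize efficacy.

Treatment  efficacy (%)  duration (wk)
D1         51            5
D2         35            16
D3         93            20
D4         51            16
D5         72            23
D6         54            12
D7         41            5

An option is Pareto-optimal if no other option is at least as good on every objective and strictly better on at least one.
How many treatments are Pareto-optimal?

D1: not dominated.
D2: dominated by D1 (efficacy 51≥35, duration 5≤16).
D3: not dominated (best efficacy).
D4: dominated by D1 (efficacy 51≥51, duration 5≤16).
D5: dominated by D3 (efficacy 93≥72, duration 20≤23).
D6: not dominated.
D7: dominated by D1 (efficacy 51≥41, duration 5≤5).
Pareto-optimal: D1, D3, D6 → 3.

3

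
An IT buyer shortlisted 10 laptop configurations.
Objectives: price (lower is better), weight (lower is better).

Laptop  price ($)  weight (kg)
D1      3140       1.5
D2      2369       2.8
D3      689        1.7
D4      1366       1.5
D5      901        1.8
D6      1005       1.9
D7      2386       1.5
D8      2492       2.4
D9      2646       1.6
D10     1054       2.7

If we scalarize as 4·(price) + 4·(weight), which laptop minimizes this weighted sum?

D3

D1: 4·3140 + 4·1.5 = 12566.0
D2: 4·2369 + 4·2.8 = 9487.2
D3: 4·689 + 4·1.7 = 2762.8
D4: 4·1366 + 4·1.5 = 5470.0
D5: 4·901 + 4·1.8 = 3611.2
D6: 4·1005 + 4·1.9 = 4027.6
D7: 4·2386 + 4·1.5 = 9550.0
D8: 4·2492 + 4·2.4 = 9977.6
D9: 4·2646 + 4·1.6 = 10590.4
D10: 4·1054 + 4·2.7 = 4226.8
Lowest: D3 at 2762.8.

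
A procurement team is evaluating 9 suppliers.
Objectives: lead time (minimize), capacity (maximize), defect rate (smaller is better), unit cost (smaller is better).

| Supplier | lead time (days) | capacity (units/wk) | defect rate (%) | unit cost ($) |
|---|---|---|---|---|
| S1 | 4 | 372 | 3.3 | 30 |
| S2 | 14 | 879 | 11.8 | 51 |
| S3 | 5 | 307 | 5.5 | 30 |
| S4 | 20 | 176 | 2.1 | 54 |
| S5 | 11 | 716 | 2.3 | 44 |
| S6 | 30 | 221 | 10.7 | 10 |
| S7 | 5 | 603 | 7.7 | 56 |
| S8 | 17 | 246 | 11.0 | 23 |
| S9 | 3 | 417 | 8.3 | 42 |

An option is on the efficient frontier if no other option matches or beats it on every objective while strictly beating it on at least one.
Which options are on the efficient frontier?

S1: not dominated.
S2: not dominated (best capacity).
S3: dominated by S1 (lead time 4≤5, capacity 372≥307, defect rate 3.3≤5.5, unit cost 30≤30).
S4: not dominated (best defect rate).
S5: not dominated.
S6: not dominated (best unit cost).
S7: not dominated.
S8: not dominated.
S9: not dominated (best lead time).

S1, S2, S4, S5, S6, S7, S8, S9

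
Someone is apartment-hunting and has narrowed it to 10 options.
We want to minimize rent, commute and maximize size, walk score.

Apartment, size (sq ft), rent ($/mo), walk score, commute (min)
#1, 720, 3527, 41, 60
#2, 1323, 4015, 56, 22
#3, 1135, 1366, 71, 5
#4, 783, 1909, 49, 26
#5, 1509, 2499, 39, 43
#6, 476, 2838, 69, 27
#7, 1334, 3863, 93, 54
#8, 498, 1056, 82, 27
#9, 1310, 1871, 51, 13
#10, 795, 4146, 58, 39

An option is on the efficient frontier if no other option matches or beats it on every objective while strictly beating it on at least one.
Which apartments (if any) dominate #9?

#1: worse on size (720 vs 1310).
#2: worse on rent (4015 vs 1871).
#3: worse on size (1135 vs 1310).
#4: worse on size (783 vs 1310).
#5: worse on rent (2499 vs 1871).
#6: worse on size (476 vs 1310).
#7: worse on rent (3863 vs 1871).
#8: worse on size (498 vs 1310).
#10: worse on size (795 vs 1310).
No option dominates #9.

none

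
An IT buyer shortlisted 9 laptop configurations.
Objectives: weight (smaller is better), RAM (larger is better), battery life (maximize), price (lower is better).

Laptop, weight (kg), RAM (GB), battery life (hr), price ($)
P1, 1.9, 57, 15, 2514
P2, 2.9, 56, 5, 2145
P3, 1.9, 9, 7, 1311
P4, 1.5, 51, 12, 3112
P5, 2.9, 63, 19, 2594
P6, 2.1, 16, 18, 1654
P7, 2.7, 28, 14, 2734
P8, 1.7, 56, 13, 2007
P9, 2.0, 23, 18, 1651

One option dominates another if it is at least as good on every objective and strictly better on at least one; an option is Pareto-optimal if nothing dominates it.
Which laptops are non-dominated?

P1: not dominated.
P2: dominated by P8 (weight 1.7≤2.9, RAM 56≥56, battery life 13≥5, price 2007≤2145).
P3: not dominated (best price).
P4: not dominated (best weight).
P5: not dominated (best RAM).
P6: dominated by P9 (weight 2.0≤2.1, RAM 23≥16, battery life 18≥18, price 1651≤1654).
P7: dominated by P1 (weight 1.9≤2.7, RAM 57≥28, battery life 15≥14, price 2514≤2734).
P8: not dominated.
P9: not dominated.

P1, P3, P4, P5, P8, P9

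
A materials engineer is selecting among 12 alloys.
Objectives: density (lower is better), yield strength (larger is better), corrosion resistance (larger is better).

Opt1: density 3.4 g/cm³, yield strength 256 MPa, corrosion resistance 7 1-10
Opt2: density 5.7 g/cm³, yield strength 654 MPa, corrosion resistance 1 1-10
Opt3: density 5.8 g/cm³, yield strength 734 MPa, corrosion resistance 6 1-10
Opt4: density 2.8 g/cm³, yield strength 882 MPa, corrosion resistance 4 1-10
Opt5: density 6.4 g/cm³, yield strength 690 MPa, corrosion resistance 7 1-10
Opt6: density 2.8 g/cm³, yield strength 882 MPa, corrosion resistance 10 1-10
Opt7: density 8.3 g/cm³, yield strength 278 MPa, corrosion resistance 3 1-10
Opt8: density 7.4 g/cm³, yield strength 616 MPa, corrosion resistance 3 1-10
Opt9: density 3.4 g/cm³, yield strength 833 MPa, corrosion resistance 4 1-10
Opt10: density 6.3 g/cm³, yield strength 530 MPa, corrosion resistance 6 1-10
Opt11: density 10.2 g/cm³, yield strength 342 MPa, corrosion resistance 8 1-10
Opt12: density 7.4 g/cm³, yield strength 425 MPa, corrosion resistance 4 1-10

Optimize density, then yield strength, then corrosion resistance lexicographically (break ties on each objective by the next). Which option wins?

Opt6

First minimize density: best is 2.8, kept {Opt4, Opt6}.
Then maximize yield strength: best is 882, kept {Opt4, Opt6}.
Then maximize corrosion resistance: best is 10, kept {Opt6}.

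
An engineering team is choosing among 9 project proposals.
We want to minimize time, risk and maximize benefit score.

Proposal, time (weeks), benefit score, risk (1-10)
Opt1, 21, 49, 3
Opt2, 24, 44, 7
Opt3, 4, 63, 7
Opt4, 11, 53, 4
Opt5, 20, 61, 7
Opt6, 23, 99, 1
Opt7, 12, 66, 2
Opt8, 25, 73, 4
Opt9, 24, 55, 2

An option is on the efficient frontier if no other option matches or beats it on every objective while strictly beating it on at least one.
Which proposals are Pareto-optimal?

Opt1: dominated by Opt7 (time 12≤21, benefit score 66≥49, risk 2≤3).
Opt2: dominated by Opt1 (time 21≤24, benefit score 49≥44, risk 3≤7).
Opt3: not dominated (best time).
Opt4: not dominated.
Opt5: dominated by Opt3 (time 4≤20, benefit score 63≥61, risk 7≤7).
Opt6: not dominated (best benefit score).
Opt7: not dominated.
Opt8: dominated by Opt6 (time 23≤25, benefit score 99≥73, risk 1≤4).
Opt9: dominated by Opt6 (time 23≤24, benefit score 99≥55, risk 1≤2).

Opt3, Opt4, Opt6, Opt7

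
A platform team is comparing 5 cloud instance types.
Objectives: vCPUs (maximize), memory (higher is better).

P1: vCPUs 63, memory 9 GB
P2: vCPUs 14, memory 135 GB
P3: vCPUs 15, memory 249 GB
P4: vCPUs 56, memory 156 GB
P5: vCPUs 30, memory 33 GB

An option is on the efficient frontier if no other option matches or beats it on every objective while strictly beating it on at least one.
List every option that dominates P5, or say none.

P4: vCPUs 56≥30, memory 156≥33 — dominates P5.
Others (P1, P2, P3) are each worse than P5 on at least one objective.

P4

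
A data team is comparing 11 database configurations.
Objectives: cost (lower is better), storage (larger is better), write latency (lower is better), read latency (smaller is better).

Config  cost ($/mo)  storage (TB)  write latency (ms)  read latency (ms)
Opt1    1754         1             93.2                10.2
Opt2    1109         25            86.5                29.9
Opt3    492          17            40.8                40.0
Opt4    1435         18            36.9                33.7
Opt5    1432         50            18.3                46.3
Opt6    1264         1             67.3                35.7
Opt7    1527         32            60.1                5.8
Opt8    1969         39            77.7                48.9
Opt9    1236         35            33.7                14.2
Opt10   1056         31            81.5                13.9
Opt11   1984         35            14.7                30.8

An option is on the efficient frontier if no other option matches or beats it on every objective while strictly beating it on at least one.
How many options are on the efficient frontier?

6

Opt1: dominated by Opt7 (cost 1527≤1754, storage 32≥1, write latency 60.1≤93.2, read latency 5.8≤10.2).
Opt2: dominated by Opt10 (cost 1056≤1109, storage 31≥25, write latency 81.5≤86.5, read latency 13.9≤29.9).
Opt3: not dominated (best cost).
Opt4: dominated by Opt9 (cost 1236≤1435, storage 35≥18, write latency 33.7≤36.9, read latency 14.2≤33.7).
Opt5: not dominated (best storage).
Opt6: dominated by Opt9 (cost 1236≤1264, storage 35≥1, write latency 33.7≤67.3, read latency 14.2≤35.7).
Opt7: not dominated (best read latency).
Opt8: dominated by Opt5 (cost 1432≤1969, storage 50≥39, write latency 18.3≤77.7, read latency 46.3≤48.9).
Opt9: not dominated.
Opt10: not dominated.
Opt11: not dominated (best write latency).
Pareto-optimal: Opt3, Opt5, Opt7, Opt9, Opt10, Opt11 → 6.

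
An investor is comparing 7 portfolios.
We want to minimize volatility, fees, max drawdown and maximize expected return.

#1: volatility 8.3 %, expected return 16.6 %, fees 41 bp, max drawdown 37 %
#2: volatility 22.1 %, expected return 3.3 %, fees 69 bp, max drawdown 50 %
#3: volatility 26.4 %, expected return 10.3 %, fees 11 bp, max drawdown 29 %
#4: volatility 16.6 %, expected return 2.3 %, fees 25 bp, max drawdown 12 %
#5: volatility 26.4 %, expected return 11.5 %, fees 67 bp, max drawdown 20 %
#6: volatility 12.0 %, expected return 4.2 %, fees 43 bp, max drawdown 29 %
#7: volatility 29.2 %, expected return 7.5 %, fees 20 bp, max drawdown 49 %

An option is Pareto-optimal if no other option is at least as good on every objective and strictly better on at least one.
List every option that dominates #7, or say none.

#3

#3: volatility 26.4≤29.2, expected return 10.3≥7.5, fees 11≤20, max drawdown 29≤49 — dominates #7.
Others (#1, #2, #4, #5, #6) are each worse than #7 on at least one objective.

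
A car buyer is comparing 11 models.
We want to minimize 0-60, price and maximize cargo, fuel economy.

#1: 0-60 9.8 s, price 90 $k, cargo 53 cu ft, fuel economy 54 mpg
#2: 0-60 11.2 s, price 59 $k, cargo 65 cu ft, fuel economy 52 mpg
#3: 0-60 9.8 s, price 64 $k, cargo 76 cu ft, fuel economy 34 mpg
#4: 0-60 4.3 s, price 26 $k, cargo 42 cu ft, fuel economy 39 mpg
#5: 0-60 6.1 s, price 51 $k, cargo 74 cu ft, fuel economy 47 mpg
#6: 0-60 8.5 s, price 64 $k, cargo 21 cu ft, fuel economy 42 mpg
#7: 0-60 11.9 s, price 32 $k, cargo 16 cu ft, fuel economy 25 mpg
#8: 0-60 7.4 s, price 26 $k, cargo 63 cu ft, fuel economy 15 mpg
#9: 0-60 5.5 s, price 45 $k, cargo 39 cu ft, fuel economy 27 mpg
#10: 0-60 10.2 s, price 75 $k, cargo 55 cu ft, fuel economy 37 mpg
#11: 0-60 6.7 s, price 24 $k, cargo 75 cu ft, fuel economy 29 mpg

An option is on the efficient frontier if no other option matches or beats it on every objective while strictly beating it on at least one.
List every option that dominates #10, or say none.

#5

#5: 0-60 6.1≤10.2, price 51≤75, cargo 74≥55, fuel economy 47≥37 — dominates #10.
Others (#1, #2, #3, #4, #6, #7, #8, #9, #11) are each worse than #10 on at least one objective.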